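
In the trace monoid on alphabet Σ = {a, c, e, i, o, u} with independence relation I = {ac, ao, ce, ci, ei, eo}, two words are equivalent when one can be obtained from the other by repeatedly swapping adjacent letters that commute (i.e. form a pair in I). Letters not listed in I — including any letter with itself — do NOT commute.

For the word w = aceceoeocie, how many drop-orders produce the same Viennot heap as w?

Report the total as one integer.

0(a) covers ∅
1(c) covers ∅
2(e) covers 0:a
3(c) covers 1:c
4(e) covers 2:e
5(o) covers 3:c
6(e) covers 4:e
7(o) covers 5:o
8(c) covers 7:o
9(i) covers 0:a, 7:o
10(e) covers 6:e
floor of heap: 0:a, 1:c
completions by unplaced set U, small U first (add the entries for U minus each lowest piece of U):
  |U|=1: {8}:1  {9}:1  {10}:1
  |U|=2: {6,10}:1  {8,9}:2  {8,10}:2  {9,10}:2
  |U|=3: {4,6,10}:1  {6,8,10}:3  {6,9,10}:3  {7,8,9}:2  {8,9,10}:6
  |U|=4: {2,4,6,10}:1  {4,6,8,10}:4  {4,6,9,10}:4  {5,7,8,9}:2  {6,8,9,10}:12  {7,8,9,10}:8
  |U|=5: {2,4,6,8,10}:5  {2,4,6,9,10}:5  {3,5,7,8,9}:2  {4,6,8,9,10}:20  {5,7,8,9,10}:10  {6,7,8,9,10}:20
  |U|=6: {0,2,4,6,9,10}:5  {1,3,5,7,8,9}:2  {2,4,6,8,9,10}:30  {3,5,7,8,9,10}:12  {4,6,7,8,9,10}:40  {5,6,7,8,9,10}:30
  |U|=7: {0,2,4,6,8,9,10}:35  {1,3,5,7,8,9,10}:14  {2,4,6,7,8,9,10}:70  {3,5,6,7,8,9,10}:42  {4,5,6,7,8,9,10}:70
  |U|=8: {0,2,4,6,7,8,9,10}:105  {1,3,5,6,7,8,9,10}:56  {2,4,5,6,7,8,9,10}:140  {3,4,5,6,7,8,9,10}:112
  |U|=9: {0,2,4,5,6,7,8,9,10}:245  {1,3,4,5,6,7,8,9,10}:168  {2,3,4,5,6,7,8,9,10}:252
  start at 0(a): 420
  start at 1(c): 497
sum over floor = 917

917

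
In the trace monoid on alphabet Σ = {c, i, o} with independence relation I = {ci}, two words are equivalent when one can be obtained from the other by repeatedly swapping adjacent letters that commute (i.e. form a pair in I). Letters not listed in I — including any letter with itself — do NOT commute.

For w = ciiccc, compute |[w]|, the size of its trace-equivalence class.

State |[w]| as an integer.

0(c) covers ∅
1(i) covers ∅
2(i) covers 1:i
3(c) covers 0:c
4(c) covers 3:c
5(c) covers 4:c
floor of heap: 0:c, 1:i
completions by unplaced set U, small U first (add the entries for U minus each lowest piece of U):
  |U|=1: {2}:1  {5}:1
  |U|=2: {1,2}:1  {2,5}:2  {4,5}:1
  |U|=3: {1,2,5}:3  {2,4,5}:3  {3,4,5}:1
  |U|=4: {0,3,4,5}:1  {1,2,4,5}:6  {2,3,4,5}:4
  start at 0(c): 10
  start at 1(i): 5
sum over floor = 15

15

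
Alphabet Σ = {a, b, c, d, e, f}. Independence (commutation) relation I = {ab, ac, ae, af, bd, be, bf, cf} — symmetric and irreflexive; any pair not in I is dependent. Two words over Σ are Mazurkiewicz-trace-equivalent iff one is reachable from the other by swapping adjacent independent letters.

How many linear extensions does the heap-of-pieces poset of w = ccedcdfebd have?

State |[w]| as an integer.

5

#0=c has no predecessor
#1=c depends on [0:c]
#2=e depends on [1:c]
#3=d depends on [2:e]
#4=c depends on [3:d]
#5=d depends on [4:c]
#6=f depends on [5:d]
#7=e depends on [6:f]
#8=b depends on [4:c]
#9=d depends on [7:e]
sources: [0:c]
N(rest) = Σ N(rest − s) over sources s of rest; N(one piece) = 1:
  size 1 → [8]=1  [9]=1
  size 2 → [7,9]=1  [8,9]=2
  size 3 → [6,7,9]=1  [7,8,9]=3
  size 4 → [5,6,7,9]=1  [6,7,8,9]=4
  size 5 → [5,6,7,8,9]=5
  size 6 → [4,5,6,7,8,9]=5
  size 7 → [3,4,5,6,7,8,9]=5
  size 8 → [2,3,4,5,6,7,8,9]=5
  first=0(c) contributes 5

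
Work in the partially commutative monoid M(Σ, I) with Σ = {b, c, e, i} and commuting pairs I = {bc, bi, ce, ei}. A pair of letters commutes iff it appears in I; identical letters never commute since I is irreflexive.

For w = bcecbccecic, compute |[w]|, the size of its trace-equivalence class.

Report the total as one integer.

330

#0=b has no predecessor
#1=c has no predecessor
#2=e depends on [0:b]
#3=c depends on [1:c]
#4=b depends on [2:e]
#5=c depends on [3:c]
#6=c depends on [5:c]
#7=e depends on [4:b]
#8=c depends on [6:c]
#9=i depends on [8:c]
#10=c depends on [9:i]
sources: [0:b, 1:c]
N(rest) = Σ N(rest − s) over sources s of rest; N(one piece) = 1:
  size 1 → [7]=1  [10]=1
  size 2 → [4,7]=1  [7,10]=2  [9,10]=1
  size 3 → [2,4,7]=1  [4,7,10]=3  [7,9,10]=3  [8,9,10]=1
  size 4 → [0,2,4,7]=1  [2,4,7,10]=4  [4,7,9,10]=6  [6,8,9,10]=1  [7,8,9,10]=4
  size 5 → [0,2,4,7,10]=5  [2,4,7,9,10]=10  [4,7,8,9,10]=10  [5,6,8,9,10]=1  [6,7,8,9,10]=5
  size 6 → [0,2,4,7,9,10]=15  [2,4,7,8,9,10]=20  [3,5,6,8,9,10]=1  [4,6,7,8,9,10]=15  [5,6,7,8,9,10]=6
  size 7 → [0,2,4,7,8,9,10]=35  [1,3,5,6,8,9,10]=1  [2,4,6,7,8,9,10]=35  [3,5,6,7,8,9,10]=7  [4,5,6,7,8,9,10]=21
  size 8 → [0,2,4,6,7,8,9,10]=70  [1,3,5,6,7,8,9,10]=8  [2,4,5,6,7,8,9,10]=56  [3,4,5,6,7,8,9,10]=28
  size 9 → [0,2,4,5,6,7,8,9,10]=126  [1,3,4,5,6,7,8,9,10]=36  [2,3,4,5,6,7,8,9,10]=84
  first=0(b) contributes 120
  first=1(c) contributes 210
|[w]| = 330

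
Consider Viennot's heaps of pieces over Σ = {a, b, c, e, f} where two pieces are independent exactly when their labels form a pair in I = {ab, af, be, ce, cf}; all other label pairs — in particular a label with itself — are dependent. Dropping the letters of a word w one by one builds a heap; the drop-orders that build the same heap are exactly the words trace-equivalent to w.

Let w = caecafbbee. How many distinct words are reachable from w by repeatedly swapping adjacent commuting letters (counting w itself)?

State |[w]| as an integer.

42

piece 0:c — minimal
piece 1:a rests on {0:c}
piece 2:e rests on {1:a}
piece 3:c rests on {1:a}
piece 4:a rests on {2:e, 3:c}
piece 5:f rests on {2:e}
piece 6:b rests on {3:c, 5:f}
piece 7:b rests on {6:b}
piece 8:e rests on {4:a, 5:f}
piece 9:e rests on {8:e}
minimal pieces: {0:c}
ways to finish when only these pieces remain (= sum over removing one remaining piece with nothing left below it):
  1 left: {7}→1  {9}→1
  2 left: {6,7}→1  {7,9}→2  {8,9}→1
  3 left: {4,8,9}→1  {6,7,9}→3  {7,8,9}→3
  4 left: {4,7,8,9}→4  {6,7,8,9}→6
  5 left: {4,6,7,8,9}→10  {5,6,7,8,9}→6
  6 left: {3,4,6,7,8,9}→10  {4,5,6,7,8,9}→16
  7 left: {2,4,5,6,7,8,9}→16  {3,4,5,6,7,8,9}→26
  8 left: {2,3,4,5,6,7,8,9}→42
  placing 0:c first → 42 extensions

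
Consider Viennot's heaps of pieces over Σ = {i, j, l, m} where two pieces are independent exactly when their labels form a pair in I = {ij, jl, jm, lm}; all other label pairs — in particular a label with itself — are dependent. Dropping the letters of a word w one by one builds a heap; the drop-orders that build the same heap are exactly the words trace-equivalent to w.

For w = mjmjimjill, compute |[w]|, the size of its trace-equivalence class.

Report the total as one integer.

0(m) covers ∅
1(j) covers ∅
2(m) covers 0:m
3(j) covers 1:j
4(i) covers 2:m
5(m) covers 4:i
6(j) covers 3:j
7(i) covers 5:m
8(l) covers 7:i
9(l) covers 8:l
floor of heap: 0:m, 1:j
completions by unplaced set U, small U first (add the entries for U minus each lowest piece of U):
  |U|=1: {6}:1  {9}:1
  |U|=2: {3,6}:1  {6,9}:2  {8,9}:1
  |U|=3: {1,3,6}:1  {3,6,9}:3  {6,8,9}:3  {7,8,9}:1
  |U|=4: {1,3,6,9}:4  {3,6,8,9}:6  {5,7,8,9}:1  {6,7,8,9}:4
  |U|=5: {1,3,6,8,9}:10  {3,6,7,8,9}:10  {4,5,7,8,9}:1  {5,6,7,8,9}:5
  |U|=6: {1,3,6,7,8,9}:20  {2,4,5,7,8,9}:1  {3,5,6,7,8,9}:15  {4,5,6,7,8,9}:6
  |U|=7: {0,2,4,5,7,8,9}:1  {1,3,5,6,7,8,9}:35  {2,4,5,6,7,8,9}:7  {3,4,5,6,7,8,9}:21
  |U|=8: {0,2,4,5,6,7,8,9}:8  {1,3,4,5,6,7,8,9}:56  {2,3,4,5,6,7,8,9}:28
  start at 0(m): 84
  start at 1(j): 36
sum over floor = 120

120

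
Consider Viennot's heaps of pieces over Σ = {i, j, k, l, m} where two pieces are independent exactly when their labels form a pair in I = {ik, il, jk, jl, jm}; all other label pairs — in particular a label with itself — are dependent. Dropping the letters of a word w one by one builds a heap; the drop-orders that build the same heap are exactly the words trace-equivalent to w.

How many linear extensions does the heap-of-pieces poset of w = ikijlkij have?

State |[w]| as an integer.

0(i) covers ∅
1(k) covers ∅
2(i) covers 0:i
3(j) covers 2:i
4(l) covers 1:k
5(k) covers 4:l
6(i) covers 3:j
7(j) covers 6:i
floor of heap: 0:i, 1:k
completions by unplaced set U, small U first (add the entries for U minus each lowest piece of U):
  |U|=1: {5}:1  {7}:1
  |U|=2: {4,5}:1  {5,7}:2  {6,7}:1
  |U|=3: {1,4,5}:1  {3,6,7}:1  {4,5,7}:3  {5,6,7}:3
  |U|=4: {1,4,5,7}:4  {2,3,6,7}:1  {3,5,6,7}:4  {4,5,6,7}:6
  |U|=5: {0,2,3,6,7}:1  {1,4,5,6,7}:10  {2,3,5,6,7}:5  {3,4,5,6,7}:10
  |U|=6: {0,2,3,5,6,7}:6  {1,3,4,5,6,7}:20  {2,3,4,5,6,7}:15
  start at 0(i): 35
  start at 1(k): 21
sum over floor = 56

56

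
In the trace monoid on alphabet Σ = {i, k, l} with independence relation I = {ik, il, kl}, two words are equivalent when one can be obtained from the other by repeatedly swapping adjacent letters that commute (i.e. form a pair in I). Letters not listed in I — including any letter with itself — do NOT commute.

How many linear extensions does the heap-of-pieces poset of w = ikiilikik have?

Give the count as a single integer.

504

piece 0:i — minimal
piece 1:k — minimal
piece 2:i rests on {0:i}
piece 3:i rests on {2:i}
piece 4:l — minimal
piece 5:i rests on {3:i}
piece 6:k rests on {1:k}
piece 7:i rests on {5:i}
piece 8:k rests on {6:k}
minimal pieces: {0:i, 1:k, 4:l}
ways to finish when only these pieces remain (= sum over removing one remaining piece with nothing left below it):
  1 left: {4}→1  {7}→1  {8}→1
  2 left: {4,7}→2  {4,8}→2  {5,7}→1  {6,8}→1  {7,8}→2
  3 left: {1,6,8}→1  {3,5,7}→1  {4,5,7}→3  {4,6,8}→3  {4,7,8}→6  {5,7,8}→3  {6,7,8}→3
  4 left: {1,4,6,8}→4  {1,6,7,8}→4  {2,3,5,7}→1  {3,4,5,7}→4  {3,5,7,8}→4  {4,5,7,8}→12  {4,6,7,8}→12  {5,6,7,8}→6
  5 left: {0,2,3,5,7}→1  {1,4,6,7,8}→20  {1,5,6,7,8}→10  {2,3,4,5,7}→5  {2,3,5,7,8}→5  {3,4,5,7,8}→20  {3,5,6,7,8}→10  {4,5,6,7,8}→30
  6 left: {0,2,3,4,5,7}→6  {0,2,3,5,7,8}→6  {1,3,5,6,7,8}→20  {1,4,5,6,7,8}→60  {2,3,4,5,7,8}→30  {2,3,5,6,7,8}→15  {3,4,5,6,7,8}→60
  7 left: {0,2,3,4,5,7,8}→42  {0,2,3,5,6,7,8}→21  {1,2,3,5,6,7,8}→35  {1,3,4,5,6,7,8}→140  {2,3,4,5,6,7,8}→105
  placing 0:i first → 280 extensions
  placing 1:k first → 168 extensions
  placing 4:l first → 56 extensions
total linear extensions = 504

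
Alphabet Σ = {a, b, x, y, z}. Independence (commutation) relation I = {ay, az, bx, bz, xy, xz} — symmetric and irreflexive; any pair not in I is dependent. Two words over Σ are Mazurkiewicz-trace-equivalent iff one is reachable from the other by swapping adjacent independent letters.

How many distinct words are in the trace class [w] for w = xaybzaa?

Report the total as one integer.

drop 0:x onto floor
drop 1:a onto {0:x}
drop 2:y onto floor
drop 3:b onto {1:a, 2:y}
drop 4:z onto {2:y}
drop 5:a onto {3:b}
drop 6:a onto {5:a}
ground layer = {0:x, 2:y}
drop-orders for the pieces not yet dropped (sum over which currently-grounded one goes next):
  1 to go: {4} 1  {6} 1
  2 to go: {4,6} 2  {5,6} 1
  3 to go: {3,5,6} 1  {4,5,6} 3
  4 to go: {1,3,5,6} 1  {3,4,5,6} 4
  5 to go: {0,1,3,5,6} 1  {1,3,4,5,6} 5  {2,3,4,5,6} 4
  if 0:x drops first: 9 orders
  if 2:y drops first: 6 orders
heap linearizations: 15

15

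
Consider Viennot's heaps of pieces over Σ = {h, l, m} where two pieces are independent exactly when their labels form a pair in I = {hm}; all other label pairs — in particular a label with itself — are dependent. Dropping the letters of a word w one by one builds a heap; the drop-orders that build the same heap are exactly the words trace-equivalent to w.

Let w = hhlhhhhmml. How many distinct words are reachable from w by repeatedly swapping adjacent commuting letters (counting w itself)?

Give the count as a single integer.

piece 0:h — minimal
piece 1:h rests on {0:h}
piece 2:l rests on {1:h}
piece 3:h rests on {2:l}
piece 4:h rests on {3:h}
piece 5:h rests on {4:h}
piece 6:h rests on {5:h}
piece 7:m rests on {2:l}
piece 8:m rests on {7:m}
piece 9:l rests on {6:h, 8:m}
minimal pieces: {0:h}
ways to finish when only these pieces remain (= sum over removing one remaining piece with nothing left below it):
  1 left: {9}→1
  2 left: {6,9}→1  {8,9}→1
  3 left: {5,6,9}→1  {6,8,9}→2  {7,8,9}→1
  4 left: {4,5,6,9}→1  {5,6,8,9}→3  {6,7,8,9}→3
  5 left: {3,4,5,6,9}→1  {4,5,6,8,9}→4  {5,6,7,8,9}→6
  6 left: {3,4,5,6,8,9}→5  {4,5,6,7,8,9}→10
  7 left: {3,4,5,6,7,8,9}→15
  8 left: {2,3,4,5,6,7,8,9}→15
  placing 0:h first → 15 extensions

15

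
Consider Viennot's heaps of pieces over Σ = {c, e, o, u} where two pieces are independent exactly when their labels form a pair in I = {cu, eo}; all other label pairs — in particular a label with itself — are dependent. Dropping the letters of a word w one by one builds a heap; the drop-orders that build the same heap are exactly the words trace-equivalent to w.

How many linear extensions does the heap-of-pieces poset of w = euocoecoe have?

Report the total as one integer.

piece 0:e — minimal
piece 1:u rests on {0:e}
piece 2:o rests on {1:u}
piece 3:c rests on {2:o}
piece 4:o rests on {3:c}
piece 5:e rests on {3:c}
piece 6:c rests on {4:o, 5:e}
piece 7:o rests on {6:c}
piece 8:e rests on {6:c}
minimal pieces: {0:e}
ways to finish when only these pieces remain (= sum over removing one remaining piece with nothing left below it):
  1 left: {7}→1  {8}→1
  2 left: {7,8}→2
  3 left: {6,7,8}→2
  4 left: {4,6,7,8}→2  {5,6,7,8}→2
  5 left: {4,5,6,7,8}→4
  6 left: {3,4,5,6,7,8}→4
  7 left: {2,3,4,5,6,7,8}→4
  placing 0:e first → 4 extensions

4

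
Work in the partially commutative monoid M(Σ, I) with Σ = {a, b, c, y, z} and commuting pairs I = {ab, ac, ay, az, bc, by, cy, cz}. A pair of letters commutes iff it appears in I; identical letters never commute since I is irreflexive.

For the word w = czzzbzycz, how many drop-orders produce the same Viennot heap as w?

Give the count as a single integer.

36

drop 0:c onto floor
drop 1:z onto floor
drop 2:z onto {1:z}
drop 3:z onto {2:z}
drop 4:b onto {3:z}
drop 5:z onto {4:b}
drop 6:y onto {5:z}
drop 7:c onto {0:c}
drop 8:z onto {6:y}
ground layer = {0:c, 1:z}
drop-orders for the pieces not yet dropped (sum over which currently-grounded one goes next):
  1 to go: {7} 1  {8} 1
  2 to go: {0,7} 1  {6,8} 1  {7,8} 2
  3 to go: {0,7,8} 3  {5,6,8} 1  {6,7,8} 3
  4 to go: {0,6,7,8} 6  {4,5,6,8} 1  {5,6,7,8} 4
  5 to go: {0,5,6,7,8} 10  {3,4,5,6,8} 1  {4,5,6,7,8} 5
  6 to go: {0,4,5,6,7,8} 15  {2,3,4,5,6,8} 1  {3,4,5,6,7,8} 6
  7 to go: {0,3,4,5,6,7,8} 21  {1,2,3,4,5,6,8} 1  {2,3,4,5,6,7,8} 7
  if 0:c drops first: 8 orders
  if 1:z drops first: 28 orders
heap linearizations: 36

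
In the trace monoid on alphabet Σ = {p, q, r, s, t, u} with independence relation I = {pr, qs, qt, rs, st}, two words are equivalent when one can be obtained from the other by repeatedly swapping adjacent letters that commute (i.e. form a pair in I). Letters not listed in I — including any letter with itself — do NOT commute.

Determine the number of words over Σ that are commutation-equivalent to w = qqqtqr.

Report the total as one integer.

5

piece 0:q — minimal
piece 1:q rests on {0:q}
piece 2:q rests on {1:q}
piece 3:t — minimal
piece 4:q rests on {2:q}
piece 5:r rests on {3:t, 4:q}
minimal pieces: {0:q, 3:t}
ways to finish when only these pieces remain (= sum over removing one remaining piece with nothing left below it):
  1 left: {5}→1
  2 left: {3,5}→1  {4,5}→1
  3 left: {2,4,5}→1  {3,4,5}→2
  4 left: {1,2,4,5}→1  {2,3,4,5}→3
  placing 0:q first → 4 extensions
  placing 3:t first → 1 extensions
total linear extensions = 5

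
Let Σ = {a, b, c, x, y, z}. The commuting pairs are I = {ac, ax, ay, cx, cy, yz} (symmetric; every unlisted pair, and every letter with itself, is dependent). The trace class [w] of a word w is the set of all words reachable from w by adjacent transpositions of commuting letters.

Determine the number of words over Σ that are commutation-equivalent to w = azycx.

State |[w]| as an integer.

#0=a has no predecessor
#1=z depends on [0:a]
#2=y has no predecessor
#3=c depends on [1:z]
#4=x depends on [1:z, 2:y]
sources: [0:a, 2:y]
N(rest) = Σ N(rest − s) over sources s of rest; N(one piece) = 1:
  size 1 → [3]=1  [4]=1
  size 2 → [2,4]=1  [3,4]=2
  size 3 → [1,3,4]=2  [2,3,4]=3
  first=0(a) contributes 5
  first=2(y) contributes 2
|[w]| = 7

7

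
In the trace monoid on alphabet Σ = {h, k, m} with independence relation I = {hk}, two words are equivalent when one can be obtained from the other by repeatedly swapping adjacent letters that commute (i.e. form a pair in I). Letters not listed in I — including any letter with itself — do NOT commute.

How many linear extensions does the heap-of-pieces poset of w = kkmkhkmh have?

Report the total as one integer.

#0=k has no predecessor
#1=k depends on [0:k]
#2=m depends on [1:k]
#3=k depends on [2:m]
#4=h depends on [2:m]
#5=k depends on [3:k]
#6=m depends on [4:h, 5:k]
#7=h depends on [6:m]
sources: [0:k]
N(rest) = Σ N(rest − s) over sources s of rest; N(one piece) = 1:
  size 1 → [7]=1
  size 2 → [6,7]=1
  size 3 → [4,6,7]=1  [5,6,7]=1
  size 4 → [3,5,6,7]=1  [4,5,6,7]=2
  size 5 → [3,4,5,6,7]=3
  size 6 → [2,3,4,5,6,7]=3
  first=0(k) contributes 3

3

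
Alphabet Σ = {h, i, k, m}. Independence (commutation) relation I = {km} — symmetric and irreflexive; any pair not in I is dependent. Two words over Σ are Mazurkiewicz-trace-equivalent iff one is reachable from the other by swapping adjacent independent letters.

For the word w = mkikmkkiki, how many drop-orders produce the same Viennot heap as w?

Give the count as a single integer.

8

drop 0:m onto floor
drop 1:k onto floor
drop 2:i onto {0:m, 1:k}
drop 3:k onto {2:i}
drop 4:m onto {2:i}
drop 5:k onto {3:k}
drop 6:k onto {5:k}
drop 7:i onto {4:m, 6:k}
drop 8:k onto {7:i}
drop 9:i onto {8:k}
ground layer = {0:m, 1:k}
drop-orders for the pieces not yet dropped (sum over which currently-grounded one goes next):
  1 to go: {9} 1
  2 to go: {8,9} 1
  3 to go: {7,8,9} 1
  4 to go: {4,7,8,9} 1  {6,7,8,9} 1
  5 to go: {4,6,7,8,9} 2  {5,6,7,8,9} 1
  6 to go: {3,5,6,7,8,9} 1  {4,5,6,7,8,9} 3
  7 to go: {3,4,5,6,7,8,9} 4
  8 to go: {2,3,4,5,6,7,8,9} 4
  if 0:m drops first: 4 orders
  if 1:k drops first: 4 orders
heap linearizations: 8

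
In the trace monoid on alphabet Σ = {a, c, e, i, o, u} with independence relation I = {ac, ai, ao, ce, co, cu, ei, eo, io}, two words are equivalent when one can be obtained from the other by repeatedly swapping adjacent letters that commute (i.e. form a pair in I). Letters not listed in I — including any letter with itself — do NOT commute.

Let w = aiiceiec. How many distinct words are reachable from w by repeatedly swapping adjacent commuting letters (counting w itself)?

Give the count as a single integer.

56

piece 0:a — minimal
piece 1:i — minimal
piece 2:i rests on {1:i}
piece 3:c rests on {2:i}
piece 4:e rests on {0:a}
piece 5:i rests on {3:c}
piece 6:e rests on {4:e}
piece 7:c rests on {5:i}
minimal pieces: {0:a, 1:i}
ways to finish when only these pieces remain (= sum over removing one remaining piece with nothing left below it):
  1 left: {6}→1  {7}→1
  2 left: {4,6}→1  {5,7}→1  {6,7}→2
  3 left: {0,4,6}→1  {3,5,7}→1  {4,6,7}→3  {5,6,7}→3
  4 left: {0,4,6,7}→4  {2,3,5,7}→1  {3,5,6,7}→4  {4,5,6,7}→6
  5 left: {0,4,5,6,7}→10  {1,2,3,5,7}→1  {2,3,5,6,7}→5  {3,4,5,6,7}→10
  6 left: {0,3,4,5,6,7}→20  {1,2,3,5,6,7}→6  {2,3,4,5,6,7}→15
  placing 0:a first → 21 extensions
  placing 1:i first → 35 extensions
total linear extensions = 56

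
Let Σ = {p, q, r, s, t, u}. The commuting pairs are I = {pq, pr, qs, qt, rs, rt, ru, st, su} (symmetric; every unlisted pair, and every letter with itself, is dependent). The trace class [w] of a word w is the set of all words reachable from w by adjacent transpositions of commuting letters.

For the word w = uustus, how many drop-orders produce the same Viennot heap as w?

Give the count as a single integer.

15

piece 0:u — minimal
piece 1:u rests on {0:u}
piece 2:s — minimal
piece 3:t rests on {1:u}
piece 4:u rests on {3:t}
piece 5:s rests on {2:s}
minimal pieces: {0:u, 2:s}
ways to finish when only these pieces remain (= sum over removing one remaining piece with nothing left below it):
  1 left: {4}→1  {5}→1
  2 left: {2,5}→1  {3,4}→1  {4,5}→2
  3 left: {1,3,4}→1  {2,4,5}→3  {3,4,5}→3
  4 left: {0,1,3,4}→1  {1,3,4,5}→4  {2,3,4,5}→6
  placing 0:u first → 10 extensions
  placing 2:s first → 5 extensions
total linear extensions = 15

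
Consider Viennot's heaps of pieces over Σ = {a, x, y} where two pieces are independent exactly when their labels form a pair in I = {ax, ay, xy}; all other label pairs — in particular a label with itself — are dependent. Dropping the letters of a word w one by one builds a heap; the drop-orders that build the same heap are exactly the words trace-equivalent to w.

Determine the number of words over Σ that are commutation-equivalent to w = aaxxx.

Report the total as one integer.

#0=a has no predecessor
#1=a depends on [0:a]
#2=x has no predecessor
#3=x depends on [2:x]
#4=x depends on [3:x]
sources: [0:a, 2:x]
N(rest) = Σ N(rest − s) over sources s of rest; N(one piece) = 1:
  size 1 → [1]=1  [4]=1
  size 2 → [0,1]=1  [1,4]=2  [3,4]=1
  size 3 → [0,1,4]=3  [1,3,4]=3  [2,3,4]=1
  first=0(a) contributes 4
  first=2(x) contributes 6
|[w]| = 10

10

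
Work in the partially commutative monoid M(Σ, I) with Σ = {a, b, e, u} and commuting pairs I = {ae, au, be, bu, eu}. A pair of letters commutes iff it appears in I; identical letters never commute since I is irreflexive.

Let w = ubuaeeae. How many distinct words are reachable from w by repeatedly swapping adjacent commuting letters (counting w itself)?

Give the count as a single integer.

560

piece 0:u — minimal
piece 1:b — minimal
piece 2:u rests on {0:u}
piece 3:a rests on {1:b}
piece 4:e — minimal
piece 5:e rests on {4:e}
piece 6:a rests on {3:a}
piece 7:e rests on {5:e}
minimal pieces: {0:u, 1:b, 4:e}
ways to finish when only these pieces remain (= sum over removing one remaining piece with nothing left below it):
  1 left: {2}→1  {6}→1  {7}→1
  2 left: {0,2}→1  {2,6}→2  {2,7}→2  {3,6}→1  {5,7}→1  {6,7}→2
  3 left: {0,2,6}→3  {0,2,7}→3  {1,3,6}→1  {2,3,6}→3  {2,5,7}→3  {2,6,7}→6  {3,6,7}→3  {4,5,7}→1  {5,6,7}→3
  4 left: {0,2,3,6}→6  {0,2,5,7}→6  {0,2,6,7}→12  {1,2,3,6}→4  {1,3,6,7}→4  {2,3,6,7}→12  {2,4,5,7}→4  {2,5,6,7}→12  {3,5,6,7}→6  {4,5,6,7}→4
  5 left: {0,1,2,3,6}→10  {0,2,3,6,7}→30  {0,2,4,5,7}→10  {0,2,5,6,7}→30  {1,2,3,6,7}→20  {1,3,5,6,7}→10  {2,3,5,6,7}→30  {2,4,5,6,7}→20  {3,4,5,6,7}→10
  6 left: {0,1,2,3,6,7}→60  {0,2,3,5,6,7}→90  {0,2,4,5,6,7}→60  {1,2,3,5,6,7}→60  {1,3,4,5,6,7}→20  {2,3,4,5,6,7}→60
  placing 0:u first → 140 extensions
  placing 1:b first → 210 extensions
  placing 4:e first → 210 extensions
total linear extensions = 560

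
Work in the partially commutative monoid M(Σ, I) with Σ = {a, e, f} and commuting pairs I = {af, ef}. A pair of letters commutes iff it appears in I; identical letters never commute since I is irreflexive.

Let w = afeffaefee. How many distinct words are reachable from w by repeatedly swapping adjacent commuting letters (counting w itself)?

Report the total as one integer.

piece 0:a — minimal
piece 1:f — minimal
piece 2:e rests on {0:a}
piece 3:f rests on {1:f}
piece 4:f rests on {3:f}
piece 5:a rests on {2:e}
piece 6:e rests on {5:a}
piece 7:f rests on {4:f}
piece 8:e rests on {6:e}
piece 9:e rests on {8:e}
minimal pieces: {0:a, 1:f}
ways to finish when only these pieces remain (= sum over removing one remaining piece with nothing left below it):
  1 left: {7}→1  {9}→1
  2 left: {4,7}→1  {7,9}→2  {8,9}→1
  3 left: {3,4,7}→1  {4,7,9}→3  {6,8,9}→1  {7,8,9}→3
  4 left: {1,3,4,7}→1  {3,4,7,9}→4  {4,7,8,9}→6  {5,6,8,9}→1  {6,7,8,9}→4
  5 left: {1,3,4,7,9}→5  {2,5,6,8,9}→1  {3,4,7,8,9}→10  {4,6,7,8,9}→10  {5,6,7,8,9}→5
  6 left: {0,2,5,6,8,9}→1  {1,3,4,7,8,9}→15  {2,5,6,7,8,9}→6  {3,4,6,7,8,9}→20  {4,5,6,7,8,9}→15
  7 left: {0,2,5,6,7,8,9}→7  {1,3,4,6,7,8,9}→35  {2,4,5,6,7,8,9}→21  {3,4,5,6,7,8,9}→35
  8 left: {0,2,4,5,6,7,8,9}→28  {1,3,4,5,6,7,8,9}→70  {2,3,4,5,6,7,8,9}→56
  placing 0:a first → 126 extensions
  placing 1:f first → 84 extensions
total linear extensions = 210

210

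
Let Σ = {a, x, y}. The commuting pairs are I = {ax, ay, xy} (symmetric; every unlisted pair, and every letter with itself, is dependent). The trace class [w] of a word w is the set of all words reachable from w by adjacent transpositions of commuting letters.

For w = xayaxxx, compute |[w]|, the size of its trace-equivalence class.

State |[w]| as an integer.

105

0(x) covers ∅
1(a) covers ∅
2(y) covers ∅
3(a) covers 1:a
4(x) covers 0:x
5(x) covers 4:x
6(x) covers 5:x
floor of heap: 0:x, 1:a, 2:y
completions by unplaced set U, small U first (add the entries for U minus each lowest piece of U):
  |U|=1: {2}:1  {3}:1  {6}:1
  |U|=2: {1,3}:1  {2,3}:2  {2,6}:2  {3,6}:2  {5,6}:1
  |U|=3: {1,2,3}:3  {1,3,6}:3  {2,3,6}:6  {2,5,6}:3  {3,5,6}:3  {4,5,6}:1
  |U|=4: {0,4,5,6}:1  {1,2,3,6}:12  {1,3,5,6}:6  {2,3,5,6}:12  {2,4,5,6}:4  {3,4,5,6}:4
  |U|=5: {0,2,4,5,6}:5  {0,3,4,5,6}:5  {1,2,3,5,6}:30  {1,3,4,5,6}:10  {2,3,4,5,6}:20
  start at 0(x): 60
  start at 1(a): 30
  start at 2(y): 15
sum over floor = 105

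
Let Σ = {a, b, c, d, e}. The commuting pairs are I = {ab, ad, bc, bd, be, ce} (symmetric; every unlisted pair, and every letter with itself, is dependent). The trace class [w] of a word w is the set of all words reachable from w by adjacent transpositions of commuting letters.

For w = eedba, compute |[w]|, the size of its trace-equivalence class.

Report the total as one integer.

10

#0=e has no predecessor
#1=e depends on [0:e]
#2=d depends on [1:e]
#3=b has no predecessor
#4=a depends on [1:e]
sources: [0:e, 3:b]
N(rest) = Σ N(rest − s) over sources s of rest; N(one piece) = 1:
  size 1 → [2]=1  [3]=1  [4]=1
  size 2 → [2,3]=2  [2,4]=2  [3,4]=2
  size 3 → [1,2,4]=2  [2,3,4]=6
  first=0(e) contributes 8
  first=3(b) contributes 2
|[w]| = 10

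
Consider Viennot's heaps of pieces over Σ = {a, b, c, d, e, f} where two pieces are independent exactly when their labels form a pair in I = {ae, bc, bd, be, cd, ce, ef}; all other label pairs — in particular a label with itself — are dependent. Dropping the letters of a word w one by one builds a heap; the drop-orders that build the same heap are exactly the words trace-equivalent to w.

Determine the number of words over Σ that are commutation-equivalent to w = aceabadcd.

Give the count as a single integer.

19

#0=a has no predecessor
#1=c depends on [0:a]
#2=e has no predecessor
#3=a depends on [1:c]
#4=b depends on [3:a]
#5=a depends on [4:b]
#6=d depends on [2:e, 5:a]
#7=c depends on [5:a]
#8=d depends on [6:d]
sources: [0:a, 2:e]
N(rest) = Σ N(rest − s) over sources s of rest; N(one piece) = 1:
  size 1 → [7]=1  [8]=1
  size 2 → [6,8]=1  [7,8]=2
  size 3 → [2,6,8]=1  [6,7,8]=3
  size 4 → [2,6,7,8]=4  [5,6,7,8]=3
  size 5 → [2,5,6,7,8]=7  [4,5,6,7,8]=3
  size 6 → [2,4,5,6,7,8]=10  [3,4,5,6,7,8]=3
  size 7 → [1,3,4,5,6,7,8]=3  [2,3,4,5,6,7,8]=13
  first=0(a) contributes 16
  first=2(e) contributes 3
|[w]| = 19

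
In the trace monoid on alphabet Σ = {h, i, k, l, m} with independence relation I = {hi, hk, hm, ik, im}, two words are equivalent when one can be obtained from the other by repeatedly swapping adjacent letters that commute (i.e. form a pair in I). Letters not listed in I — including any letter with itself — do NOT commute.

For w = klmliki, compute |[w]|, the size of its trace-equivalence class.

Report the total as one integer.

3

piece 0:k — minimal
piece 1:l rests on {0:k}
piece 2:m rests on {1:l}
piece 3:l rests on {2:m}
piece 4:i rests on {3:l}
piece 5:k rests on {3:l}
piece 6:i rests on {4:i}
minimal pieces: {0:k}
ways to finish when only these pieces remain (= sum over removing one remaining piece with nothing left below it):
  1 left: {5}→1  {6}→1
  2 left: {4,6}→1  {5,6}→2
  3 left: {4,5,6}→3
  4 left: {3,4,5,6}→3
  5 left: {2,3,4,5,6}→3
  placing 0:k first → 3 extensions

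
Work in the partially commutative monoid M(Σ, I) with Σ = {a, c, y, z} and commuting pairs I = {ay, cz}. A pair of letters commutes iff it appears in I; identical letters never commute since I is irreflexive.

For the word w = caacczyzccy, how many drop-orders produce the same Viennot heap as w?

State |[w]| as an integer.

9

0(c) covers ∅
1(a) covers 0:c
2(a) covers 1:a
3(c) covers 2:a
4(c) covers 3:c
5(z) covers 2:a
6(y) covers 4:c, 5:z
7(z) covers 6:y
8(c) covers 6:y
9(c) covers 8:c
10(y) covers 7:z, 9:c
floor of heap: 0:c
completions by unplaced set U, small U first (add the entries for U minus each lowest piece of U):
  |U|=1: {10}:1
  |U|=2: {7,10}:1  {9,10}:1
  |U|=3: {7,9,10}:2  {8,9,10}:1
  |U|=4: {7,8,9,10}:3
  |U|=5: {6,7,8,9,10}:3
  |U|=6: {4,6,7,8,9,10}:3  {5,6,7,8,9,10}:3
  |U|=7: {3,4,6,7,8,9,10}:3  {4,5,6,7,8,9,10}:6
  |U|=8: {3,4,5,6,7,8,9,10}:9
  |U|=9: {2,3,4,5,6,7,8,9,10}:9
  start at 0(c): 9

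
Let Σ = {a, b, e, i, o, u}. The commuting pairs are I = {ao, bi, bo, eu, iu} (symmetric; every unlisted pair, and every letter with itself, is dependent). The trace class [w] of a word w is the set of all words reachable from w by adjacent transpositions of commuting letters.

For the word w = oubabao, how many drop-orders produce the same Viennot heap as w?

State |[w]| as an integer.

5

drop 0:o onto floor
drop 1:u onto {0:o}
drop 2:b onto {1:u}
drop 3:a onto {2:b}
drop 4:b onto {3:a}
drop 5:a onto {4:b}
drop 6:o onto {1:u}
ground layer = {0:o}
drop-orders for the pieces not yet dropped (sum over which currently-grounded one goes next):
  1 to go: {5} 1  {6} 1
  2 to go: {4,5} 1  {5,6} 2
  3 to go: {3,4,5} 1  {4,5,6} 3
  4 to go: {2,3,4,5} 1  {3,4,5,6} 4
  5 to go: {2,3,4,5,6} 5
  if 0:o drops first: 5 orders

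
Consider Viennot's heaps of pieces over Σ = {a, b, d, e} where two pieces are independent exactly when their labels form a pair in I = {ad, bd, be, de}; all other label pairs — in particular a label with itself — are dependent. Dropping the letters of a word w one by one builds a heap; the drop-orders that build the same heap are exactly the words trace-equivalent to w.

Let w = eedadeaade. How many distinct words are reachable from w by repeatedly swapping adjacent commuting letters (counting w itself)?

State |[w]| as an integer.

0(e) covers ∅
1(e) covers 0:e
2(d) covers ∅
3(a) covers 1:e
4(d) covers 2:d
5(e) covers 3:a
6(a) covers 5:e
7(a) covers 6:a
8(d) covers 4:d
9(e) covers 7:a
floor of heap: 0:e, 2:d
completions by unplaced set U, small U first (add the entries for U minus each lowest piece of U):
  |U|=1: {8}:1  {9}:1
  |U|=2: {4,8}:1  {7,9}:1  {8,9}:2
  |U|=3: {2,4,8}:1  {4,8,9}:3  {6,7,9}:1  {7,8,9}:3
  |U|=4: {2,4,8,9}:4  {4,7,8,9}:6  {5,6,7,9}:1  {6,7,8,9}:4
  |U|=5: {2,4,7,8,9}:10  {3,5,6,7,9}:1  {4,6,7,8,9}:10  {5,6,7,8,9}:5
  |U|=6: {1,3,5,6,7,9}:1  {2,4,6,7,8,9}:20  {3,5,6,7,8,9}:6  {4,5,6,7,8,9}:15
  |U|=7: {0,1,3,5,6,7,9}:1  {1,3,5,6,7,8,9}:7  {2,4,5,6,7,8,9}:35  {3,4,5,6,7,8,9}:21
  |U|=8: {0,1,3,5,6,7,8,9}:8  {1,3,4,5,6,7,8,9}:28  {2,3,4,5,6,7,8,9}:56
  start at 0(e): 84
  start at 2(d): 36
sum over floor = 120

120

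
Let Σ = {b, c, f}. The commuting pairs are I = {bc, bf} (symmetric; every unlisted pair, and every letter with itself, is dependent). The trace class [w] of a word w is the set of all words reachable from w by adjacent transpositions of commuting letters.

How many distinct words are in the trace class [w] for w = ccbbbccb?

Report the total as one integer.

drop 0:c onto floor
drop 1:c onto {0:c}
drop 2:b onto floor
drop 3:b onto {2:b}
drop 4:b onto {3:b}
drop 5:c onto {1:c}
drop 6:c onto {5:c}
drop 7:b onto {4:b}
ground layer = {0:c, 2:b}
drop-orders for the pieces not yet dropped (sum over which currently-grounded one goes next):
  1 to go: {6} 1  {7} 1
  2 to go: {4,7} 1  {5,6} 1  {6,7} 2
  3 to go: {1,5,6} 1  {3,4,7} 1  {4,6,7} 3  {5,6,7} 3
  4 to go: {0,1,5,6} 1  {1,5,6,7} 4  {2,3,4,7} 1  {3,4,6,7} 4  {4,5,6,7} 6
  5 to go: {0,1,5,6,7} 5  {1,4,5,6,7} 10  {2,3,4,6,7} 5  {3,4,5,6,7} 10
  6 to go: {0,1,4,5,6,7} 15  {1,3,4,5,6,7} 20  {2,3,4,5,6,7} 15
  if 0:c drops first: 35 orders
  if 2:b drops first: 35 orders
heap linearizations: 70

70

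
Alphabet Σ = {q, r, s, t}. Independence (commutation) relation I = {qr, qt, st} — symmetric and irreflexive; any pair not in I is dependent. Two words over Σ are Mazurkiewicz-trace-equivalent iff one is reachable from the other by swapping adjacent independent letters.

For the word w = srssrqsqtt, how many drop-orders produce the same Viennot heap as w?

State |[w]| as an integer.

0(s) covers ∅
1(r) covers 0:s
2(s) covers 1:r
3(s) covers 2:s
4(r) covers 3:s
5(q) covers 3:s
6(s) covers 4:r, 5:q
7(q) covers 6:s
8(t) covers 4:r
9(t) covers 8:t
floor of heap: 0:s
completions by unplaced set U, small U first (add the entries for U minus each lowest piece of U):
  |U|=1: {7}:1  {9}:1
  |U|=2: {6,7}:1  {7,9}:2  {8,9}:1
  |U|=3: {5,6,7}:1  {6,7,9}:3  {7,8,9}:3
  |U|=4: {5,6,7,9}:4  {6,7,8,9}:6
  |U|=5: {4,6,7,8,9}:6  {5,6,7,8,9}:10
  |U|=6: {4,5,6,7,8,9}:16
  |U|=7: {3,4,5,6,7,8,9}:16
  |U|=8: {2,3,4,5,6,7,8,9}:16
  start at 0(s): 16

16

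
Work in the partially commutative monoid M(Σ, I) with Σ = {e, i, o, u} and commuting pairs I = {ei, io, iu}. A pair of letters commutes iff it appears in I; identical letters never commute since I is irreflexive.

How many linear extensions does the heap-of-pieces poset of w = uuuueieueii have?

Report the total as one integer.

piece 0:u — minimal
piece 1:u rests on {0:u}
piece 2:u rests on {1:u}
piece 3:u rests on {2:u}
piece 4:e rests on {3:u}
piece 5:i — minimal
piece 6:e rests on {4:e}
piece 7:u rests on {6:e}
piece 8:e rests on {7:u}
piece 9:i rests on {5:i}
piece 10:i rests on {9:i}
minimal pieces: {0:u, 5:i}
ways to finish when only these pieces remain (= sum over removing one remaining piece with nothing left below it):
  1 left: {8}→1  {10}→1
  2 left: {7,8}→1  {8,10}→2  {9,10}→1
  3 left: {5,9,10}→1  {6,7,8}→1  {7,8,10}→3  {8,9,10}→3
  4 left: {4,6,7,8}→1  {5,8,9,10}→4  {6,7,8,10}→4  {7,8,9,10}→6
  5 left: {3,4,6,7,8}→1  {4,6,7,8,10}→5  {5,7,8,9,10}→10  {6,7,8,9,10}→10
  6 left: {2,3,4,6,7,8}→1  {3,4,6,7,8,10}→6  {4,6,7,8,9,10}→15  {5,6,7,8,9,10}→20
  7 left: {1,2,3,4,6,7,8}→1  {2,3,4,6,7,8,10}→7  {3,4,6,7,8,9,10}→21  {4,5,6,7,8,9,10}→35
  8 left: {0,1,2,3,4,6,7,8}→1  {1,2,3,4,6,7,8,10}→8  {2,3,4,6,7,8,9,10}→28  {3,4,5,6,7,8,9,10}→56
  9 left: {0,1,2,3,4,6,7,8,10}→9  {1,2,3,4,6,7,8,9,10}→36  {2,3,4,5,6,7,8,9,10}→84
  placing 0:u first → 120 extensions
  placing 5:i first → 45 extensions
total linear extensions = 165

165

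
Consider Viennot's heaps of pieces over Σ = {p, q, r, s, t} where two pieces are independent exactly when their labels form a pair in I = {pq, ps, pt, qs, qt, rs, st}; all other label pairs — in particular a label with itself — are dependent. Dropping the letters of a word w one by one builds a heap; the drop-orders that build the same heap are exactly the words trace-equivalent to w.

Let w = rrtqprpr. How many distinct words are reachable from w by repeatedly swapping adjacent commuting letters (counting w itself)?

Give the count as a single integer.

0(r) covers ∅
1(r) covers 0:r
2(t) covers 1:r
3(q) covers 1:r
4(p) covers 1:r
5(r) covers 2:t, 3:q, 4:p
6(p) covers 5:r
7(r) covers 6:p
floor of heap: 0:r
completions by unplaced set U, small U first (add the entries for U minus each lowest piece of U):
  |U|=1: {7}:1
  |U|=2: {6,7}:1
  |U|=3: {5,6,7}:1
  |U|=4: {2,5,6,7}:1  {3,5,6,7}:1  {4,5,6,7}:1
  |U|=5: {2,3,5,6,7}:2  {2,4,5,6,7}:2  {3,4,5,6,7}:2
  |U|=6: {2,3,4,5,6,7}:6
  start at 0(r): 6

6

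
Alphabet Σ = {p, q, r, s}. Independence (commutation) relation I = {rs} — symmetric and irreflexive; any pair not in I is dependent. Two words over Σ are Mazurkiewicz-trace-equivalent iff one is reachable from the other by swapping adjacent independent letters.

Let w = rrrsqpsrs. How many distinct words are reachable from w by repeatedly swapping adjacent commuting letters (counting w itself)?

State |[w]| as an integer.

12

piece 0:r — minimal
piece 1:r rests on {0:r}
piece 2:r rests on {1:r}
piece 3:s — minimal
piece 4:q rests on {2:r, 3:s}
piece 5:p rests on {4:q}
piece 6:s rests on {5:p}
piece 7:r rests on {5:p}
piece 8:s rests on {6:s}
minimal pieces: {0:r, 3:s}
ways to finish when only these pieces remain (= sum over removing one remaining piece with nothing left below it):
  1 left: {7}→1  {8}→1
  2 left: {6,8}→1  {7,8}→2
  3 left: {6,7,8}→3
  4 left: {5,6,7,8}→3
  5 left: {4,5,6,7,8}→3
  6 left: {2,4,5,6,7,8}→3  {3,4,5,6,7,8}→3
  7 left: {1,2,4,5,6,7,8}→3  {2,3,4,5,6,7,8}→6
  placing 0:r first → 9 extensions
  placing 3:s first → 3 extensions
total linear extensions = 12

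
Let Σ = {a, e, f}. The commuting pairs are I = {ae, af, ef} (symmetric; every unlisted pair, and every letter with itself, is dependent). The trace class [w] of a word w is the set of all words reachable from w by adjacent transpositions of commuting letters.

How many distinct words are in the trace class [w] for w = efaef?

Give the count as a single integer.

piece 0:e — minimal
piece 1:f — minimal
piece 2:a — minimal
piece 3:e rests on {0:e}
piece 4:f rests on {1:f}
minimal pieces: {0:e, 1:f, 2:a}
ways to finish when only these pieces remain (= sum over removing one remaining piece with nothing left below it):
  1 left: {2}→1  {3}→1  {4}→1
  2 left: {0,3}→1  {1,4}→1  {2,3}→2  {2,4}→2  {3,4}→2
  3 left: {0,2,3}→3  {0,3,4}→3  {1,2,4}→3  {1,3,4}→3  {2,3,4}→6
  placing 0:e first → 12 extensions
  placing 1:f first → 12 extensions
  placing 2:a first → 6 extensions
total linear extensions = 30

30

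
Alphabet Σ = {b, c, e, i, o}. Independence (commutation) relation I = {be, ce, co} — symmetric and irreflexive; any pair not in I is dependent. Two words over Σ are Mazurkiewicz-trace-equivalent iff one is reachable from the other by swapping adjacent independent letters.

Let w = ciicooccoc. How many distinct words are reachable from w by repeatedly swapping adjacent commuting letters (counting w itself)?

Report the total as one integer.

0(c) covers ∅
1(i) covers 0:c
2(i) covers 1:i
3(c) covers 2:i
4(o) covers 2:i
5(o) covers 4:o
6(c) covers 3:c
7(c) covers 6:c
8(o) covers 5:o
9(c) covers 7:c
floor of heap: 0:c
completions by unplaced set U, small U first (add the entries for U minus each lowest piece of U):
  |U|=1: {8}:1  {9}:1
  |U|=2: {5,8}:1  {7,9}:1  {8,9}:2
  |U|=3: {4,5,8}:1  {5,8,9}:3  {6,7,9}:1  {7,8,9}:3
  |U|=4: {3,6,7,9}:1  {4,5,8,9}:4  {5,7,8,9}:6  {6,7,8,9}:4
  |U|=5: {3,6,7,8,9}:5  {4,5,7,8,9}:10  {5,6,7,8,9}:10
  |U|=6: {3,5,6,7,8,9}:15  {4,5,6,7,8,9}:20
  |U|=7: {3,4,5,6,7,8,9}:35
  |U|=8: {2,3,4,5,6,7,8,9}:35
  start at 0(c): 35

35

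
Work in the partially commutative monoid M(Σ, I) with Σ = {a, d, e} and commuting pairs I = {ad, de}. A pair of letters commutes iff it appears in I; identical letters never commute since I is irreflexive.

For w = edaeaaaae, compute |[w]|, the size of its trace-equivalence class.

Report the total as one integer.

0(e) covers ∅
1(d) covers ∅
2(a) covers 0:e
3(e) covers 2:a
4(a) covers 3:e
5(a) covers 4:a
6(a) covers 5:a
7(a) covers 6:a
8(e) covers 7:a
floor of heap: 0:e, 1:d
completions by unplaced set U, small U first (add the entries for U minus each lowest piece of U):
  |U|=1: {1}:1  {8}:1
  |U|=2: {1,8}:2  {7,8}:1
  |U|=3: {1,7,8}:3  {6,7,8}:1
  |U|=4: {1,6,7,8}:4  {5,6,7,8}:1
  |U|=5: {1,5,6,7,8}:5  {4,5,6,7,8}:1
  |U|=6: {1,4,5,6,7,8}:6  {3,4,5,6,7,8}:1
  |U|=7: {1,3,4,5,6,7,8}:7  {2,3,4,5,6,7,8}:1
  start at 0(e): 8
  start at 1(d): 1
sum over floor = 9

9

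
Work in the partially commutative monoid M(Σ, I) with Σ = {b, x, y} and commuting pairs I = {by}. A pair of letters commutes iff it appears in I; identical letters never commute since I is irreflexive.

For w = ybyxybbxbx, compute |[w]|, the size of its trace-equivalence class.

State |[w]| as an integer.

piece 0:y — minimal
piece 1:b — minimal
piece 2:y rests on {0:y}
piece 3:x rests on {1:b, 2:y}
piece 4:y rests on {3:x}
piece 5:b rests on {3:x}
piece 6:b rests on {5:b}
piece 7:x rests on {4:y, 6:b}
piece 8:b rests on {7:x}
piece 9:x rests on {8:b}
minimal pieces: {0:y, 1:b}
ways to finish when only these pieces remain (= sum over removing one remaining piece with nothing left below it):
  1 left: {9}→1
  2 left: {8,9}→1
  3 left: {7,8,9}→1
  4 left: {4,7,8,9}→1  {6,7,8,9}→1
  5 left: {4,6,7,8,9}→2  {5,6,7,8,9}→1
  6 left: {4,5,6,7,8,9}→3
  7 left: {3,4,5,6,7,8,9}→3
  8 left: {1,3,4,5,6,7,8,9}→3  {2,3,4,5,6,7,8,9}→3
  placing 0:y first → 6 extensions
  placing 1:b first → 3 extensions
total linear extensions = 9

9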